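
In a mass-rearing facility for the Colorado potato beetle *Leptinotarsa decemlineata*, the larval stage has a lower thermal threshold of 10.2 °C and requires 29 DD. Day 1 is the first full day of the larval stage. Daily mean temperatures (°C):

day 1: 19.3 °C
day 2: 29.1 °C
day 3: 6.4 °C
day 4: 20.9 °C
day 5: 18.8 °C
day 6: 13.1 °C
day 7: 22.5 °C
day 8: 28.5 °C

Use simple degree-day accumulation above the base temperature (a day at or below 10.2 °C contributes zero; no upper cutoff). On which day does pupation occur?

Daily DD above 10.2 °C: 9.1, 18.9, 0.0, 10.7, 8.6, 2.9, 12.3, 18.3.
Cumulative: 9.1, 28.0, 28.0, 38.7, 47.3, 50.2, 62.5, 80.8.
The total first reaches 29 DD on day 4.

day 4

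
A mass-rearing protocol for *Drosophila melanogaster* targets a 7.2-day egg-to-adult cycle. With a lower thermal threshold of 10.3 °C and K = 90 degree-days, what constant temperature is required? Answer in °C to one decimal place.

22.8 °C

Required daily accumulation = 90 / 7.2 = 12.500 DD/day.
T = T_base + 12.500 = 10.3 + 12.500 = 22.800 ≈ 22.8 °C.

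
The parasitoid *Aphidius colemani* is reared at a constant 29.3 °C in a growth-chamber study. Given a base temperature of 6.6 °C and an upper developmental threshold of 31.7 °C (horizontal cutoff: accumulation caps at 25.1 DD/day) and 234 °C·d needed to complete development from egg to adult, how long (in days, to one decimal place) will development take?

Daily accumulation = 29.3 − 6.6 = 22.7 DD/day.
Duration = 234 / 22.7 = 10.308 ≈ 10.3 days.

10.3 days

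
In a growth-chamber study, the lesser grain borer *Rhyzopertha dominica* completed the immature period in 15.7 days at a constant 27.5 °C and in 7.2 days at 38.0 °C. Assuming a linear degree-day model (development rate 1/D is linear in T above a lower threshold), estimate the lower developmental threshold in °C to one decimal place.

Equal thermal constants: D₁(T₁ − T_b) = D₂(T₂ − T_b).
15.7·(27.5 − T_b) = 7.2·(38.0 − T_b)
T_b = (15.7·27.5 − 7.2·38.0) / (15.7 − 7.2) = 158.15 / 8.5 = 18.606 °C ≈ 18.6 °C.

18.6 °C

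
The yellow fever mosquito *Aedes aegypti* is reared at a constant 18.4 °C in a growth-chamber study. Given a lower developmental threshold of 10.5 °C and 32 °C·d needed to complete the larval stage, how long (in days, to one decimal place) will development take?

Daily accumulation = 18.4 − 10.5 = 7.9 DD/day.
Duration = 32 / 7.9 = 4.051 ≈ 4.1 days.

4.1 days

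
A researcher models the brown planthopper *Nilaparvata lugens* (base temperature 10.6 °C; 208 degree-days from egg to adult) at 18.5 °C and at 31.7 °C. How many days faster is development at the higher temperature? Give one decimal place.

At 18.5 °C: 208 / (18.5 − 10.6) = 208 / 7.9 = 26.329 d.
At 31.7 °C: 208 / (31.7 − 10.6) = 208 / 21.1 = 9.858 d.
Difference = |26.329 − 9.858| = 16.471 ≈ 16.5 days.

16.5 days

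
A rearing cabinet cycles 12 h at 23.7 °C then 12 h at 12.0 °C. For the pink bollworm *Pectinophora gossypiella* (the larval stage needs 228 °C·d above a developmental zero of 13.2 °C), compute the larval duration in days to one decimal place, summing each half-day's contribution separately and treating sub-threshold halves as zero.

43.4 days

Day half: max(0, 23.7 − 13.2) × 0.5 = 10.5 × 0.5 = 5.25 DD.
Night half: max(0, 12.0 − 13.2) × 0.5 = 0.0 × 0.5 = 0.00 DD.
Per 24 h: 5.25 DD/day.
Duration = 228 / 5.25 = 43.429 ≈ 43.4 days.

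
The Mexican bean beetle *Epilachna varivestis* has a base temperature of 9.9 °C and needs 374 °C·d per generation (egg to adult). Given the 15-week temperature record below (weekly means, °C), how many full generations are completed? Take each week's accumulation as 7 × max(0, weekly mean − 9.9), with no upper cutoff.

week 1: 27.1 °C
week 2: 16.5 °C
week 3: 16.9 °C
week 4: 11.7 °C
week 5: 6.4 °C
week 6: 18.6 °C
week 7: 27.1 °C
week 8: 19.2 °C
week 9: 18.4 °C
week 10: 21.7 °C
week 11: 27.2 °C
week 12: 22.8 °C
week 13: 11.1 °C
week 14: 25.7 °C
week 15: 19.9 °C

2 generations

Weekly DD (7 × max(0, T̄ − 9.9)): 120.4, 46.2, 49.0, 12.6, 0.0, 60.9, 120.4, 65.1, 59.5, 82.6, 121.1, 90.3, 8.4, 110.6, 70.0.
Season total = 1017.1 DD.
Complete generations = ⌊1017.1 / 374⌋ = 2.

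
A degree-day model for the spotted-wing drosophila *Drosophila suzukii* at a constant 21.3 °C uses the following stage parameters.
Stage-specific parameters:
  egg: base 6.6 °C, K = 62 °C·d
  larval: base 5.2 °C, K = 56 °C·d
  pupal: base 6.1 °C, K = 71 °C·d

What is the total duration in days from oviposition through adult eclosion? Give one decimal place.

12.4 days

egg: 62 / (21.3 − 6.6) = 62 / 14.7 = 4.218 d.
larval: 56 / (21.3 − 5.2) = 56 / 16.1 = 3.478 d.
pupal: 71 / (21.3 − 6.1) = 71 / 15.2 = 4.671 d.
Sum = 12.367 ≈ 12.4 days.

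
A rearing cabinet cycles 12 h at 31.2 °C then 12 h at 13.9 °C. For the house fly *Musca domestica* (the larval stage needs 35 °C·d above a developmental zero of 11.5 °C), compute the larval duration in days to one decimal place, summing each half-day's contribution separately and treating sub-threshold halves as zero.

Day half: max(0, 31.2 − 11.5) × 0.5 = 19.7 × 0.5 = 9.85 DD.
Night half: max(0, 13.9 − 11.5) × 0.5 = 2.4 × 0.5 = 1.20 DD.
Per 24 h: 11.05 DD/day.
Duration = 35 / 11.05 = 3.167 ≈ 3.2 days.

3.2 days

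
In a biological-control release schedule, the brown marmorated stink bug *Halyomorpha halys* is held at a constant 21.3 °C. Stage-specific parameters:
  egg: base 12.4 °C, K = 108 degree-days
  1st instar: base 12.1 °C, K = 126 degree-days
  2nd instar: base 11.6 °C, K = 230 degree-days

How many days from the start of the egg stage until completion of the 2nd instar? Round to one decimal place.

egg: 108 / (21.3 − 12.4) = 108 / 8.9 = 12.135 d.
1st instar: 126 / (21.3 − 12.1) = 126 / 9.2 = 13.696 d.
2nd instar: 230 / (21.3 − 11.6) = 230 / 9.7 = 23.711 d.
Sum = 49.542 ≈ 49.5 days.

49.5 days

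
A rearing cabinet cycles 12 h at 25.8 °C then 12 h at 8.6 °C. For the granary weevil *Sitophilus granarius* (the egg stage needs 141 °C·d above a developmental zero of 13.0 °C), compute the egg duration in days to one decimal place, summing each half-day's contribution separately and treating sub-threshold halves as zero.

Day half: max(0, 25.8 − 13.0) × 0.5 = 12.8 × 0.5 = 6.40 DD.
Night half: max(0, 8.6 − 13.0) × 0.5 = 0.0 × 0.5 = 0.00 DD.
Per 24 h: 6.40 DD/day.
Duration = 141 / 6.40 = 22.031 ≈ 22.0 days.

22.0 days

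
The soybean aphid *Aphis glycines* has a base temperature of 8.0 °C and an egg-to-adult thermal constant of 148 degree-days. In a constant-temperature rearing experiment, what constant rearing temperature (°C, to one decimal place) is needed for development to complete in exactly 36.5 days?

Required daily accumulation = 148 / 36.5 = 4.055 DD/day.
T = T_base + 4.055 = 8.0 + 4.055 = 12.055 ≈ 12.1 °C.

12.1 °C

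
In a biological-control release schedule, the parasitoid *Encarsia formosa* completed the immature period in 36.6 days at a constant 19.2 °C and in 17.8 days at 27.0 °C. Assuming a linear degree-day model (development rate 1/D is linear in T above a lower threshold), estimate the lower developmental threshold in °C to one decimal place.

11.8 °C

Under the model K = D·(T − T_b), so D₁·(T₁ − T_b) = D₂·(T₂ − T_b).
36.6·(19.2 − T_b) = 17.8·(27.0 − T_b)
T_b = (36.6·19.2 − 17.8·27.0) / (36.6 − 17.8) = 222.12 / 18.8 = 11.815 °C ≈ 11.8 °C.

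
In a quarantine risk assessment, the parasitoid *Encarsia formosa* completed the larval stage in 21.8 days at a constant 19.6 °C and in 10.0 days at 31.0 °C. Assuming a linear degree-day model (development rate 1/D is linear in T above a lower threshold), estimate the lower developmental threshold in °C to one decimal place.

9.9 °C

Equal thermal constants: D₁(T₁ − T_b) = D₂(T₂ − T_b).
21.8·(19.6 − T_b) = 10.0·(31.0 − T_b)
T_b = (21.8·19.6 − 10.0·31.0) / (21.8 − 10.0) = 117.28 / 11.8 = 9.939 °C ≈ 9.9 °C.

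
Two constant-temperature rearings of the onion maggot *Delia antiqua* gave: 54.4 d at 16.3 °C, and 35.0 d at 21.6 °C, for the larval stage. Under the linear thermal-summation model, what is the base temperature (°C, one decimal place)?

Equal thermal constants: D₁(T₁ − T_b) = D₂(T₂ − T_b).
54.4·(16.3 − T_b) = 35.0·(21.6 − T_b)
T_b = (54.4·16.3 − 35.0·21.6) / (54.4 − 35.0) = 130.72 / 19.4 = 6.738 °C ≈ 6.7 °C.

6.7 °C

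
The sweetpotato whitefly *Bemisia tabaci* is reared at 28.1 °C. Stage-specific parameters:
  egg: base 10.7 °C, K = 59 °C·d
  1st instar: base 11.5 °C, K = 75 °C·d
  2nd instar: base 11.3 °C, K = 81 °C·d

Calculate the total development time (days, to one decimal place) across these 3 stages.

12.7 days

egg: 59 / (28.1 − 10.7) = 59 / 17.4 = 3.391 d.
1st instar: 75 / (28.1 − 11.5) = 75 / 16.6 = 4.518 d.
2nd instar: 81 / (28.1 − 11.3) = 81 / 16.8 = 4.821 d.
Sum = 12.730 ≈ 12.7 days.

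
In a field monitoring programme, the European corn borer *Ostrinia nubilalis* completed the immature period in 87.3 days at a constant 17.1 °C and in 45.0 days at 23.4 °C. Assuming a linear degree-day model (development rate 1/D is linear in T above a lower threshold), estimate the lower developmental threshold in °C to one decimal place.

Linear rate model ⇒ the product D·(T − T_b) is constant across temperatures.
87.3·(17.1 − T_b) = 45.0·(23.4 − T_b)
T_b = (87.3·17.1 − 45.0·23.4) / (87.3 − 45.0) = 439.83 / 42.3 = 10.398 °C ≈ 10.4 °C.

10.4 °C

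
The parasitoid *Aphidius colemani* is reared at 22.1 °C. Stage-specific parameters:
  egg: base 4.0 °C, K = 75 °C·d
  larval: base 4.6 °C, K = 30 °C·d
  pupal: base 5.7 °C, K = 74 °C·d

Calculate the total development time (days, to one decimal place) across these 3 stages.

egg: 75 / (22.1 − 4.0) = 75 / 18.1 = 4.144 d.
larval: 30 / (22.1 − 4.6) = 30 / 17.5 = 1.714 d.
pupal: 74 / (22.1 − 5.7) = 74 / 16.4 = 4.512 d.
Sum = 10.370 ≈ 10.4 days.

10.4 days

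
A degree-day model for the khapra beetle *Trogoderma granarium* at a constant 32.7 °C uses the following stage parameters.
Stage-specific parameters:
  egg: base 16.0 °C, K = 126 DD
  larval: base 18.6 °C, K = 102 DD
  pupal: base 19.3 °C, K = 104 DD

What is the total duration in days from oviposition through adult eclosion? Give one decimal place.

egg: 126 / (32.7 − 16.0) = 126 / 16.7 = 7.545 d.
larval: 102 / (32.7 − 18.6) = 102 / 14.1 = 7.234 d.
pupal: 104 / (32.7 − 19.3) = 104 / 13.4 = 7.761 d.
Sum = 22.540 ≈ 22.5 days.

22.5 days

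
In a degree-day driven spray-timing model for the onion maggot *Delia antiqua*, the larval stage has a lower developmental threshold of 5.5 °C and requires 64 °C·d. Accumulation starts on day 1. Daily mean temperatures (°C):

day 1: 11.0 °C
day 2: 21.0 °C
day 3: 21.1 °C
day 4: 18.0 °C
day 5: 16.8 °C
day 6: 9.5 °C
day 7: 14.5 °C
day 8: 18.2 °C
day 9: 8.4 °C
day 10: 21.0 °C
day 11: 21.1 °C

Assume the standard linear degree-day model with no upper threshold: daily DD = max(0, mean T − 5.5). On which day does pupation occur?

day 6

Daily DD above 5.5 °C: 5.5, 15.5, 15.6, 12.5, 11.3, 4.0, 9.0, 12.7, 2.9, 15.5, 15.6.
Cumulative: 5.5, 21.0, 36.6, 49.1, 60.4, 64.4, 73.4, 86.1, 89.0, 104.5, 120.1.
The total first reaches 64 DD on day 6.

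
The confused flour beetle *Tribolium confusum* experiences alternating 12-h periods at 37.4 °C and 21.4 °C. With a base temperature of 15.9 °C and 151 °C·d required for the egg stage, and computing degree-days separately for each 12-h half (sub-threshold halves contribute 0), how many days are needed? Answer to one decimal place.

11.2 days

Day half: max(0, 37.4 − 15.9) × 0.5 = 21.5 × 0.5 = 10.75 DD.
Night half: max(0, 21.4 − 15.9) × 0.5 = 5.5 × 0.5 = 2.75 DD.
Per 24 h: 13.50 DD/day.
Duration = 151 / 13.50 = 11.185 ≈ 11.2 days.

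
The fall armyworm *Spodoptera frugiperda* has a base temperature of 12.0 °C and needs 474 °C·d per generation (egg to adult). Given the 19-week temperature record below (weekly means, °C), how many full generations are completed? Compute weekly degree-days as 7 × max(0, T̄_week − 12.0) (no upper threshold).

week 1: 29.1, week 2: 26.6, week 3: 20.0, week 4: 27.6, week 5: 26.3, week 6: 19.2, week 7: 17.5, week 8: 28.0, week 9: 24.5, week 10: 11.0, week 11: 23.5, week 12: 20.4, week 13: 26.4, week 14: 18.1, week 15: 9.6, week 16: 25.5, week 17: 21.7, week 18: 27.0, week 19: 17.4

Weekly DD (7 × max(0, T̄ − 12.0)): 119.7, 102.2, 56.0, 109.2, 100.1, 50.4, 38.5, 112.0, 87.5, 0.0, 80.5, 58.8, 100.8, 42.7, 0.0, 94.5, 67.9, 105.0, 37.8.
Season total = 1363.6 DD.
Complete generations = ⌊1363.6 / 474⌋ = 2.

2 generations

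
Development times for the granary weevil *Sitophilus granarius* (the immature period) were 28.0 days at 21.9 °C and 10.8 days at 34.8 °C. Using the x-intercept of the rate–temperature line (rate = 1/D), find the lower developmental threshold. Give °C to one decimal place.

Equal thermal constants: D₁(T₁ − T_b) = D₂(T₂ − T_b).
28.0·(21.9 − T_b) = 10.8·(34.8 − T_b)
T_b = (28.0·21.9 − 10.8·34.8) / (28.0 − 10.8) = 237.36 / 17.2 = 13.800 °C ≈ 13.8 °C.

13.8 °C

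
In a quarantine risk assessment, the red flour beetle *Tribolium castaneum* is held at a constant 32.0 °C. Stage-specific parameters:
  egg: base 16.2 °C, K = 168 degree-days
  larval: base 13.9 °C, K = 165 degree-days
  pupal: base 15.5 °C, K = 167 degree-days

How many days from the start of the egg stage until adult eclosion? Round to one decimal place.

egg: 168 / (32.0 − 16.2) = 168 / 15.8 = 10.633 d.
larval: 165 / (32.0 − 13.9) = 165 / 18.1 = 9.116 d.
pupal: 167 / (32.0 − 15.5) = 167 / 16.5 = 10.121 d.
Sum = 29.870 ≈ 29.9 days.

29.9 days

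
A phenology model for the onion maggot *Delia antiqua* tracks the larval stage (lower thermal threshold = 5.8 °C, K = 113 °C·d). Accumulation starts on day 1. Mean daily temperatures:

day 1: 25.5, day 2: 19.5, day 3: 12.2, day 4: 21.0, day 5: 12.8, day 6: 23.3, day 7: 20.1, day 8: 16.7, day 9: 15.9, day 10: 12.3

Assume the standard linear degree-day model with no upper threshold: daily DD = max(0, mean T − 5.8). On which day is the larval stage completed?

day 9

Daily DD above 5.8 °C: 19.7, 13.7, 6.4, 15.2, 7.0, 17.5, 14.3, 10.9, 10.1, 6.5.
Cumulative: 19.7, 33.4, 39.8, 55.0, 62.0, 79.5, 93.8, 104.7, 114.8, 121.3.
The total first reaches 113 DD on day 9.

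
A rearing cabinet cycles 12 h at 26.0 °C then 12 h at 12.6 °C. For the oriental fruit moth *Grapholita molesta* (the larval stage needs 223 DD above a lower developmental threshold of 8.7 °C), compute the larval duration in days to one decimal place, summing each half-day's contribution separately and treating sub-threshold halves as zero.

Day half: max(0, 26.0 − 8.7) × 0.5 = 17.3 × 0.5 = 8.65 DD.
Night half: max(0, 12.6 − 8.7) × 0.5 = 3.9 × 0.5 = 1.95 DD.
Per 24 h: 10.60 DD/day.
Duration = 223 / 10.60 = 21.038 ≈ 21.0 days.

21.0 days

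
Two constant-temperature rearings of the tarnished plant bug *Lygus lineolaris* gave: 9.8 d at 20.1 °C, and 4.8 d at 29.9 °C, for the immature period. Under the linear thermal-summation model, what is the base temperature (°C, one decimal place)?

10.7 °C

Equal thermal constants: D₁(T₁ − T_b) = D₂(T₂ − T_b).
9.8·(20.1 − T_b) = 4.8·(29.9 − T_b)
T_b = (9.8·20.1 − 4.8·29.9) / (9.8 − 4.8) = 53.46 / 5.0 = 10.692 °C ≈ 10.7 °C.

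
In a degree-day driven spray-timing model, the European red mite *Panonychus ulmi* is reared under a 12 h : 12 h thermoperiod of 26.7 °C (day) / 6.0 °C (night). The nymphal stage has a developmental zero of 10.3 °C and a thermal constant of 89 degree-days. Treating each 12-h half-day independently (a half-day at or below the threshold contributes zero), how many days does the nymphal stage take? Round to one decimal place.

10.9 days

Day half: max(0, 26.7 − 10.3) × 0.5 = 16.4 × 0.5 = 8.20 DD.
Night half: max(0, 6.0 − 10.3) × 0.5 = 0.0 × 0.5 = 0.00 DD.
Per 24 h: 8.20 DD/day.
Duration = 89 / 8.20 = 10.854 ≈ 10.9 days.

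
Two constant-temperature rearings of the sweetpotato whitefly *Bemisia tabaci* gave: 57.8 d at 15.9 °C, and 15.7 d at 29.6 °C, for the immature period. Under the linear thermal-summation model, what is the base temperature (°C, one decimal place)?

Equal thermal constants: D₁(T₁ − T_b) = D₂(T₂ − T_b).
57.8·(15.9 − T_b) = 15.7·(29.6 − T_b)
T_b = (57.8·15.9 − 15.7·29.6) / (57.8 − 15.7) = 454.30 / 42.1 = 10.791 °C ≈ 10.8 °C.

10.8 °C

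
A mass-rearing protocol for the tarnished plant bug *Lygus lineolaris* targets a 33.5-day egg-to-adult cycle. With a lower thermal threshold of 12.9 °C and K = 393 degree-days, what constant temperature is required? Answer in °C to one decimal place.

Required daily accumulation = 393 / 33.5 = 11.731 DD/day.
T = T_base + 11.731 = 12.9 + 11.731 = 24.631 ≈ 24.6 °C.

24.6 °C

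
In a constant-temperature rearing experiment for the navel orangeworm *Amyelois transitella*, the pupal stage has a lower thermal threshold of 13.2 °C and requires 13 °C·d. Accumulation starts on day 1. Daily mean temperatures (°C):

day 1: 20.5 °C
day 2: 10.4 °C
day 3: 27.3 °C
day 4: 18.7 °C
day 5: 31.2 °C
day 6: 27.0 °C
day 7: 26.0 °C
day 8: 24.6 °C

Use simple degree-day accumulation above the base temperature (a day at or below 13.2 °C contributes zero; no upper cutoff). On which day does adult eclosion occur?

Daily DD above 13.2 °C: 7.3, 0.0, 14.1, 5.5, 18.0, 13.8, 12.8, 11.4.
Cumulative: 7.3, 7.3, 21.4, 26.9, 44.9, 58.7, 71.5, 82.9.
The total first reaches 13 DD on day 3.

day 3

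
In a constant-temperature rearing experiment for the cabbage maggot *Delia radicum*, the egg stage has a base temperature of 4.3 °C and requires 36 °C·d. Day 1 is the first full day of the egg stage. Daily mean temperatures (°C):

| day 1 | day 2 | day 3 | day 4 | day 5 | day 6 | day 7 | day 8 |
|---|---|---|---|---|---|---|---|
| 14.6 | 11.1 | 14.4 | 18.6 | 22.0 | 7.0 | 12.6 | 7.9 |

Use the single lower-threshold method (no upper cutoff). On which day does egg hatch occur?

Daily DD above 4.3 °C: 10.3, 6.8, 10.1, 14.3, 17.7, 2.7, 8.3, 3.6.
Cumulative: 10.3, 17.1, 27.2, 41.5, 59.2, 61.9, 70.2, 73.8.
The total first reaches 36 DD on day 4.

day 4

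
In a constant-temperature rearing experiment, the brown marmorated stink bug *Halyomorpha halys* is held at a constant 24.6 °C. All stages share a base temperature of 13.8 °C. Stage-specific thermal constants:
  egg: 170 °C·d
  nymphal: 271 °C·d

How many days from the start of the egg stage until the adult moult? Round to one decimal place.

Daily accumulation at 24.6 °C = 24.6 − 13.8 = 10.8 DD/day.
Total K = 170 + 271 = 441 DD.
Total duration = 441 / 10.8 = 40.833 ≈ 40.8 days.

40.8 days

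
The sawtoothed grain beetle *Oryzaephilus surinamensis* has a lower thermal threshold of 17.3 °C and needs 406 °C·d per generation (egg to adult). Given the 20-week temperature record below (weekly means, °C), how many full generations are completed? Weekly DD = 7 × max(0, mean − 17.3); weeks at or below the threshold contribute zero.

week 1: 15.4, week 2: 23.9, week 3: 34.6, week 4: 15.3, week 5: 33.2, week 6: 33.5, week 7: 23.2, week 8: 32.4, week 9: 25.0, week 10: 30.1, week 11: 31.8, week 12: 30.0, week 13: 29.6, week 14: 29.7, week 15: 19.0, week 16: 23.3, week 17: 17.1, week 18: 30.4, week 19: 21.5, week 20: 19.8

3 generations

Weekly DD (7 × max(0, T̄ − 17.3)): 0.0, 46.2, 121.1, 0.0, 111.3, 113.4, 41.3, 105.7, 53.9, 89.6, 101.5, 88.9, 86.1, 86.8, 11.9, 42.0, 0.0, 91.7, 29.4, 17.5.
Season total = 1238.3 DD.
Complete generations = ⌊1238.3 / 406⌋ = 3.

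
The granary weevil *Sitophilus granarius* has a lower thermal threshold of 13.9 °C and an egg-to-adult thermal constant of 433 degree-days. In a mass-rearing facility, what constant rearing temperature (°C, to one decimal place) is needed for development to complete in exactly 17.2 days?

Required daily accumulation = 433 / 17.2 = 25.174 DD/day.
T = T_base + 25.174 = 13.9 + 25.174 = 39.074 ≈ 39.1 °C.

39.1 °C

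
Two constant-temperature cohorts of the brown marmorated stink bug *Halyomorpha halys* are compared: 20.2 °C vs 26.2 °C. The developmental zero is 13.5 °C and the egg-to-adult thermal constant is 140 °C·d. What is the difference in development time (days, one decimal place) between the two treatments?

9.9 days

At 20.2 °C: 140 / (20.2 − 13.5) = 140 / 6.7 = 20.896 d.
At 26.2 °C: 140 / (26.2 − 13.5) = 140 / 12.7 = 11.024 d.
Difference = |20.896 − 11.024| = 9.872 ≈ 9.9 days.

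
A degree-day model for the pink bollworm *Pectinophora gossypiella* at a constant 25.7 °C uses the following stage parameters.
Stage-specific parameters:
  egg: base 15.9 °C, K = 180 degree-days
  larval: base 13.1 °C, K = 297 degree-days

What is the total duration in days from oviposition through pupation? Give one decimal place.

egg: 180 / (25.7 − 15.9) = 180 / 9.8 = 18.367 d.
larval: 297 / (25.7 − 13.1) = 297 / 12.6 = 23.571 d.
Sum = 41.939 ≈ 41.9 days.

41.9 days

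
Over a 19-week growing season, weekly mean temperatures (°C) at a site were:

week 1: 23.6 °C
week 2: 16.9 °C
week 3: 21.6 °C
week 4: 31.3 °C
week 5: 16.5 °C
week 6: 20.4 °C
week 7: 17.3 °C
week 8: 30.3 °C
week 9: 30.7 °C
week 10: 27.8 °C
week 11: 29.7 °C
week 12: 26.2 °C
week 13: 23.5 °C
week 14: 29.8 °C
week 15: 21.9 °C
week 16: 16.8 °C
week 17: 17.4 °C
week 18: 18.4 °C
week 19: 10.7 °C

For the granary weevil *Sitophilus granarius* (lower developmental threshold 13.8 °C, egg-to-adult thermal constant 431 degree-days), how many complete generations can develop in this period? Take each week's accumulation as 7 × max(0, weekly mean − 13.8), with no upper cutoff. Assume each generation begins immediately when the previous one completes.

2 generations

Weekly DD (7 × max(0, T̄ − 13.8)): 68.6, 21.7, 54.6, 122.5, 18.9, 46.2, 24.5, 115.5, 118.3, 98.0, 111.3, 86.8, 67.9, 112.0, 56.7, 21.0, 25.2, 32.2, 0.0.
Season total = 1201.9 DD.
Complete generations = ⌊1201.9 / 431⌋ = 2.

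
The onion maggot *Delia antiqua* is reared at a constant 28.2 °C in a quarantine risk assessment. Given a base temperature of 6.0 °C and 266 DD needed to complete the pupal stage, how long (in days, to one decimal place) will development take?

Daily accumulation = 28.2 − 6.0 = 22.2 DD/day.
Duration = 266 / 22.2 = 11.982 ≈ 12.0 days.

12.0 days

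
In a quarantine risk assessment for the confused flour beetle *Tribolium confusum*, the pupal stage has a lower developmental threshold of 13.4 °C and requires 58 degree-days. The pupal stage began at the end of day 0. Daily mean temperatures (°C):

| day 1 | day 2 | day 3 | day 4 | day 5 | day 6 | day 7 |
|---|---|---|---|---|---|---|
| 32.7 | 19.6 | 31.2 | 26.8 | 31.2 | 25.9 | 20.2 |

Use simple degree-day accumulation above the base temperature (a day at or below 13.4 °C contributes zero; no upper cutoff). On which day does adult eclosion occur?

Daily DD above 13.4 °C: 19.3, 6.2, 17.8, 13.4, 17.8, 12.5, 6.8.
Cumulative: 19.3, 25.5, 43.3, 56.7, 74.5, 87.0, 93.8.
The total first reaches 58 DD on day 5.

day 5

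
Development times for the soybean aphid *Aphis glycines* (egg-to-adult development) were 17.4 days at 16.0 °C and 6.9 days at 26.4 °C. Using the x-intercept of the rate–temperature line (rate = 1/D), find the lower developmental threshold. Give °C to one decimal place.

9.2 °C

Linear rate model ⇒ the product D·(T − T_b) is constant across temperatures.
17.4·(16.0 − T_b) = 6.9·(26.4 − T_b)
T_b = (17.4·16.0 − 6.9·26.4) / (17.4 − 6.9) = 96.24 / 10.5 = 9.166 °C ≈ 9.2 °C.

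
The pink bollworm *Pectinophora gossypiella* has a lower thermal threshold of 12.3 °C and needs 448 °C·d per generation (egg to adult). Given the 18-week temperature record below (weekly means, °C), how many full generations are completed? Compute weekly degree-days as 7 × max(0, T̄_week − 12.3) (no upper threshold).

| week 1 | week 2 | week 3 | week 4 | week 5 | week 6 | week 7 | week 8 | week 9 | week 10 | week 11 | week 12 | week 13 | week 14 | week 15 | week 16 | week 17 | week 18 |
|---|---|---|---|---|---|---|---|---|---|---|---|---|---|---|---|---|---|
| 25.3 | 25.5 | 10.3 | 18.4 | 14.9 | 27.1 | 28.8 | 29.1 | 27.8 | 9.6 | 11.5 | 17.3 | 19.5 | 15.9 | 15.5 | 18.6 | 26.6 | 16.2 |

2 generations

Weekly DD (7 × max(0, T̄ − 12.3)): 91.0, 92.4, 0.0, 42.7, 18.2, 103.6, 115.5, 117.6, 108.5, 0.0, 0.0, 35.0, 50.4, 25.2, 22.4, 44.1, 100.1, 27.3.
Season total = 994.0 DD.
Complete generations = ⌊994.0 / 448⌋ = 2.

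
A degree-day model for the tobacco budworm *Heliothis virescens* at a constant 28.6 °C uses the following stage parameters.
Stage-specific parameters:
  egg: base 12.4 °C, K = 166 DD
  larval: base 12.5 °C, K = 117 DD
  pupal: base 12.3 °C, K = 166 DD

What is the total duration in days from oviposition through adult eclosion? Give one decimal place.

egg: 166 / (28.6 − 12.4) = 166 / 16.2 = 10.247 d.
larval: 117 / (28.6 − 12.5) = 117 / 16.1 = 7.267 d.
pupal: 166 / (28.6 − 12.3) = 166 / 16.3 = 10.184 d.
Sum = 27.698 ≈ 27.7 days.

27.7 days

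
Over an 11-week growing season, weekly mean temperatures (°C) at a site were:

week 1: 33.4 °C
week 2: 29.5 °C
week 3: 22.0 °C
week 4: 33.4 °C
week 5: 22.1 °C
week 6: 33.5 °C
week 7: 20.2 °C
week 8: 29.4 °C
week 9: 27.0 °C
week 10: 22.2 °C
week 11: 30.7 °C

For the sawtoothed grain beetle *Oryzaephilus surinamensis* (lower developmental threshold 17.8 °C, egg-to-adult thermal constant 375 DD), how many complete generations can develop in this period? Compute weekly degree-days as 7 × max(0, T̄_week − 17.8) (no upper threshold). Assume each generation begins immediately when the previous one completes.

Weekly DD (7 × max(0, T̄ − 17.8)): 109.2, 81.9, 29.4, 109.2, 30.1, 109.9, 16.8, 81.2, 64.4, 30.8, 90.3.
Season total = 753.2 DD.
Complete generations = ⌊753.2 / 375⌋ = 2.

2 generations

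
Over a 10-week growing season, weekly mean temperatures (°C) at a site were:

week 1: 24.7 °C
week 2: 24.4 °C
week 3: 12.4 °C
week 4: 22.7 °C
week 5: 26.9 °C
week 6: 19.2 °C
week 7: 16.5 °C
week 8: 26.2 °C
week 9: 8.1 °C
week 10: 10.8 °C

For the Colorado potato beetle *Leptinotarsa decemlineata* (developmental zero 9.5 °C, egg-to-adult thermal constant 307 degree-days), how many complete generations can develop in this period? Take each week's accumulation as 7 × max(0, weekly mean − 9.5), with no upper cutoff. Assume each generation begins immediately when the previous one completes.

Weekly DD (7 × max(0, T̄ − 9.5)): 106.4, 104.3, 20.3, 92.4, 121.8, 67.9, 49.0, 116.9, 0.0, 9.1.
Season total = 688.1 DD.
Complete generations = ⌊688.1 / 307⌋ = 2.

2 generations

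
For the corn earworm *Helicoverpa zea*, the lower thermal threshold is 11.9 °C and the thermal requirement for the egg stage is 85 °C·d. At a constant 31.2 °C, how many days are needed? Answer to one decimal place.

Daily accumulation = 31.2 − 11.9 = 19.3 DD/day.
Duration = 85 / 19.3 = 4.404 ≈ 4.4 days.

4.4 days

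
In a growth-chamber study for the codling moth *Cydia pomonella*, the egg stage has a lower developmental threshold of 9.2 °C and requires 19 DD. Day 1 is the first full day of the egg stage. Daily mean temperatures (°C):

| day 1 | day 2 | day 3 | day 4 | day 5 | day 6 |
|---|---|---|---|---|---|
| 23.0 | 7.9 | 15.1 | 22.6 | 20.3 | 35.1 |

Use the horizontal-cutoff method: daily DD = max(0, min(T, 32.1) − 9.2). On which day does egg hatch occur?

day 3

Daily DD above 9.2 °C (capped at 22.9): 13.8, 0.0, 5.9, 13.4, 11.1, 22.9.
Cumulative: 13.8, 13.8, 19.7, 33.1, 44.2, 67.1.
The total first reaches 19 DD on day 3.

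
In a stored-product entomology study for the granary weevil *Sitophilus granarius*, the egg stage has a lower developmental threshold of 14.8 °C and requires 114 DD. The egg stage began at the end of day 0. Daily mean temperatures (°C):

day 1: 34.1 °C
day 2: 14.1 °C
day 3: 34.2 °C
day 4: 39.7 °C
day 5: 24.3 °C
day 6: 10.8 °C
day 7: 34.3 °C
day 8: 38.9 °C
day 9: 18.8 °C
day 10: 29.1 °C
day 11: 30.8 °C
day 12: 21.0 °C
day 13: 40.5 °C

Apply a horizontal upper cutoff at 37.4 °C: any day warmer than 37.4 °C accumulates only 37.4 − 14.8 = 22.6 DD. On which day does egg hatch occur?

day 9

Daily DD above 14.8 °C (capped at 22.6): 19.3, 0.0, 19.4, 22.6, 9.5, 0.0, 19.5, 22.6, 4.0, 14.3, 16.0, 6.2, 22.6.
Cumulative: 19.3, 19.3, 38.7, 61.3, 70.8, 70.8, 90.3, 112.9, 116.9, 131.2, 147.2, 153.4, 176.0.
The total first reaches 114 DD on day 9.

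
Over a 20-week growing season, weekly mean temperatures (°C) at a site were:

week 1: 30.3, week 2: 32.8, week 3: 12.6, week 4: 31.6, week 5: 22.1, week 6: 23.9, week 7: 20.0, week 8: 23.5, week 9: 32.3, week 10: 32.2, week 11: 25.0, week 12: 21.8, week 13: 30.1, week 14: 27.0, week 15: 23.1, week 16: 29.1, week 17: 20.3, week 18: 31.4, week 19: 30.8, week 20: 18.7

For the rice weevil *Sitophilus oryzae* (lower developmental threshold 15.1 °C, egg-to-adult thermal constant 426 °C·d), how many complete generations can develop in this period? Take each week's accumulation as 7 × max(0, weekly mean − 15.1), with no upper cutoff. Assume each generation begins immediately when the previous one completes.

3 generations

Weekly DD (7 × max(0, T̄ − 15.1)): 106.4, 123.9, 0.0, 115.5, 49.0, 61.6, 34.3, 58.8, 120.4, 119.7, 69.3, 46.9, 105.0, 83.3, 56.0, 98.0, 36.4, 114.1, 109.9, 25.2.
Season total = 1533.7 DD.
Complete generations = ⌊1533.7 / 426⌋ = 3.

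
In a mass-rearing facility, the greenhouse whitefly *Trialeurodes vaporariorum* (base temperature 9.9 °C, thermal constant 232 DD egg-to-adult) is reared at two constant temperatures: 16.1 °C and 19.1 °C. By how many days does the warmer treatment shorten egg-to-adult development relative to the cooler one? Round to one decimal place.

12.2 days

At 16.1 °C: 232 / (16.1 − 9.9) = 232 / 6.2 = 37.419 d.
At 19.1 °C: 232 / (19.1 − 9.9) = 232 / 9.2 = 25.217 d.
Difference = |37.419 − 25.217| = 12.202 ≈ 12.2 days.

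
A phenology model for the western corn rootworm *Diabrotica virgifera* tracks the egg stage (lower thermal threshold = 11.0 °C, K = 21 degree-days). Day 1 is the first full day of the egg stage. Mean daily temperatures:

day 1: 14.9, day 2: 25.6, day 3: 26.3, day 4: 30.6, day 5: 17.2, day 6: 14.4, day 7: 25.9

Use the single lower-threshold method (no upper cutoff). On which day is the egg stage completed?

Daily DD above 11.0 °C: 3.9, 14.6, 15.3, 19.6, 6.2, 3.4, 14.9.
Cumulative: 3.9, 18.5, 33.8, 53.4, 59.6, 63.0, 77.9.
The total first reaches 21 DD on day 3.

day 3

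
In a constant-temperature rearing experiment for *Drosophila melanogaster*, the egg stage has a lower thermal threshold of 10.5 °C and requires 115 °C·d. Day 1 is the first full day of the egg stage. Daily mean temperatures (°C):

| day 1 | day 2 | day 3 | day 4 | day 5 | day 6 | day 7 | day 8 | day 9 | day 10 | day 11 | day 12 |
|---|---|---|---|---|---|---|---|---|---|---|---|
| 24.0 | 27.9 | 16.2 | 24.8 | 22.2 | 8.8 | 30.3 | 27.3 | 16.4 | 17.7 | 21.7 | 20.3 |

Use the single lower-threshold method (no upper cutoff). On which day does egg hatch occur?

Daily DD above 10.5 °C: 13.5, 17.4, 5.7, 14.3, 11.7, 0.0, 19.8, 16.8, 5.9, 7.2, 11.2, 9.8.
Cumulative: 13.5, 30.9, 36.6, 50.9, 62.6, 62.6, 82.4, 99.2, 105.1, 112.3, 123.5, 133.3.
The total first reaches 115 DD on day 11.

day 11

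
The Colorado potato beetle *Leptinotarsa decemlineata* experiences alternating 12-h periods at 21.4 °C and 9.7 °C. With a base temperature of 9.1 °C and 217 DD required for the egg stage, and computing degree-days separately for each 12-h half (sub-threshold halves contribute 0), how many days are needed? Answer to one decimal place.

Day half: max(0, 21.4 − 9.1) × 0.5 = 12.3 × 0.5 = 6.15 DD.
Night half: max(0, 9.7 − 9.1) × 0.5 = 0.6 × 0.5 = 0.30 DD.
Per 24 h: 6.45 DD/day.
Duration = 217 / 6.45 = 33.643 ≈ 33.6 days.

33.6 days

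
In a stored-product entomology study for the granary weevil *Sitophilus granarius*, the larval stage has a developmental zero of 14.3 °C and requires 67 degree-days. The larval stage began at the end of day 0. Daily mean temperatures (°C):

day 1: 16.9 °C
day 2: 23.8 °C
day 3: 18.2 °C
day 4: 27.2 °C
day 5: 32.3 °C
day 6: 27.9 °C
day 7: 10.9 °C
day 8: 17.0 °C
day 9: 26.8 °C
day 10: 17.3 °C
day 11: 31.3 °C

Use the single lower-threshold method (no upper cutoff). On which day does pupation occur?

Daily DD above 14.3 °C: 2.6, 9.5, 3.9, 12.9, 18.0, 13.6, 0.0, 2.7, 12.5, 3.0, 17.0.
Cumulative: 2.6, 12.1, 16.0, 28.9, 46.9, 60.5, 60.5, 63.2, 75.7, 78.7, 95.7.
The total first reaches 67 DD on day 9.

day 9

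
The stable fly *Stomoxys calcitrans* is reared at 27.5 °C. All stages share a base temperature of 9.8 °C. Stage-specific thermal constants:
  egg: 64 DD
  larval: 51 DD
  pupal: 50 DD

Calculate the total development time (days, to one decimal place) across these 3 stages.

9.3 days

Daily accumulation at 27.5 °C = 27.5 − 9.8 = 17.7 DD/day.
Total K = 64 + 51 + 50 = 165 DD.
Total duration = 165 / 17.7 = 9.322 ≈ 9.3 days.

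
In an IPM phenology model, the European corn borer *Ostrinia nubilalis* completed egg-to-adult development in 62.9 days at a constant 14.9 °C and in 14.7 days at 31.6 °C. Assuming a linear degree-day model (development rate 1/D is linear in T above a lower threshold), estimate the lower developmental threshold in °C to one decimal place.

Equal thermal constants: D₁(T₁ − T_b) = D₂(T₂ − T_b).
62.9·(14.9 − T_b) = 14.7·(31.6 − T_b)
T_b = (62.9·14.9 − 14.7·31.6) / (62.9 − 14.7) = 472.69 / 48.2 = 9.807 °C ≈ 9.8 °C.

9.8 °C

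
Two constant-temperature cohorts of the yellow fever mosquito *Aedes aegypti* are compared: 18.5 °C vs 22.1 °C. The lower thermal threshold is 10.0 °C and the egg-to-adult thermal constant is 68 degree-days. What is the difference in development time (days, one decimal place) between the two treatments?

2.4 days

At 18.5 °C: 68 / (18.5 − 10.0) = 68 / 8.5 = 8.000 d.
At 22.1 °C: 68 / (22.1 − 10.0) = 68 / 12.1 = 5.620 d.
Difference = |8.000 − 5.620| = 2.380 ≈ 2.4 days.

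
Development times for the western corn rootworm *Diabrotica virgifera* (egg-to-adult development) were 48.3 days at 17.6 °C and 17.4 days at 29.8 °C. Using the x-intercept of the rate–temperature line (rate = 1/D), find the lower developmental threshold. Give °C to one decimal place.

Linear rate model ⇒ the product D·(T − T_b) is constant across temperatures.
48.3·(17.6 − T_b) = 17.4·(29.8 − T_b)
T_b = (48.3·17.6 − 17.4·29.8) / (48.3 − 17.4) = 331.56 / 30.9 = 10.730 °C ≈ 10.7 °C.

10.7 °C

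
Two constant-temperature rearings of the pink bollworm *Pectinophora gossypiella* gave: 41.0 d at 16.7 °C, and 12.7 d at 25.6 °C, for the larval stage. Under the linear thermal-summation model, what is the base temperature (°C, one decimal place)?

12.7 °C

Linear rate model ⇒ the product D·(T − T_b) is constant across temperatures.
41.0·(16.7 − T_b) = 12.7·(25.6 − T_b)
T_b = (41.0·16.7 − 12.7·25.6) / (41.0 − 12.7) = 359.58 / 28.3 = 12.706 °C ≈ 12.7 °C.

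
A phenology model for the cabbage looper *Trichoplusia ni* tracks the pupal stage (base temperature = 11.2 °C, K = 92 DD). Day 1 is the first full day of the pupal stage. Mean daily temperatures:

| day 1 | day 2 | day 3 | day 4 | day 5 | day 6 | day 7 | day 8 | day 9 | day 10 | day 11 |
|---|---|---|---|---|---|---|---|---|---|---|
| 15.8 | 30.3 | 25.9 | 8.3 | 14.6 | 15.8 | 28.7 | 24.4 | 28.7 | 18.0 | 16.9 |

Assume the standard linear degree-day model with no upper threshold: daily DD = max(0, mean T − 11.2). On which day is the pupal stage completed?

Daily DD above 11.2 °C: 4.6, 19.1, 14.7, 0.0, 3.4, 4.6, 17.5, 13.2, 17.5, 6.8, 5.7.
Cumulative: 4.6, 23.7, 38.4, 38.4, 41.8, 46.4, 63.9, 77.1, 94.6, 101.4, 107.1.
The total first reaches 92 DD on day 9.

day 9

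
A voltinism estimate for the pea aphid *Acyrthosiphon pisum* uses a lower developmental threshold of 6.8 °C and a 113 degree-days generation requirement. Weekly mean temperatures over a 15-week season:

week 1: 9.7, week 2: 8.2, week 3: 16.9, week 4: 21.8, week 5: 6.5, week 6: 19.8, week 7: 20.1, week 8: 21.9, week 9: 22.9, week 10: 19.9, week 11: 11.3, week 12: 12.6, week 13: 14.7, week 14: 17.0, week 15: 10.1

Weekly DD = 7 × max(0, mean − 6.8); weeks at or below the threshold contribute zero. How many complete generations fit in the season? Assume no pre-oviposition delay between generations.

8 generations

Weekly DD (7 × max(0, T̄ − 6.8)): 20.3, 9.8, 70.7, 105.0, 0.0, 91.0, 93.1, 105.7, 112.7, 91.7, 31.5, 40.6, 55.3, 71.4, 23.1.
Season total = 921.9 DD.
Complete generations = ⌊921.9 / 113⌋ = 8.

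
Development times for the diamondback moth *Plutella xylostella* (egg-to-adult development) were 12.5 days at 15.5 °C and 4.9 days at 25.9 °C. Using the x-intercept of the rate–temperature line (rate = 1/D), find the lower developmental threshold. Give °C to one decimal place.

Linear rate model ⇒ the product D·(T − T_b) is constant across temperatures.
12.5·(15.5 − T_b) = 4.9·(25.9 − T_b)
T_b = (12.5·15.5 − 4.9·25.9) / (12.5 − 4.9) = 66.84 / 7.6 = 8.795 °C ≈ 8.8 °C.

8.8 °C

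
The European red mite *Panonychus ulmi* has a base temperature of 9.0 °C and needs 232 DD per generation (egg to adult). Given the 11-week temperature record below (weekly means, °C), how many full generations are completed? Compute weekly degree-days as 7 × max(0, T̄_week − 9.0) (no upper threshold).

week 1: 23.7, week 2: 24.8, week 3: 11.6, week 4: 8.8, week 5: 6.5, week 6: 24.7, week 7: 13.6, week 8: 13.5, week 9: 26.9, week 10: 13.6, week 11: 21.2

Weekly DD (7 × max(0, T̄ − 9.0)): 102.9, 110.6, 18.2, 0.0, 0.0, 109.9, 32.2, 31.5, 125.3, 32.2, 85.4.
Season total = 648.2 DD.
Complete generations = ⌊648.2 / 232⌋ = 2.

2 generations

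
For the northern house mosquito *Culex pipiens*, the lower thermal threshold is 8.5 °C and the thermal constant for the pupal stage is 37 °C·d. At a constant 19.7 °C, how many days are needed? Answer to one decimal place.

Daily accumulation = 19.7 − 8.5 = 11.2 DD/day.
Duration = 37 / 11.2 = 3.304 ≈ 3.3 days.

3.3 days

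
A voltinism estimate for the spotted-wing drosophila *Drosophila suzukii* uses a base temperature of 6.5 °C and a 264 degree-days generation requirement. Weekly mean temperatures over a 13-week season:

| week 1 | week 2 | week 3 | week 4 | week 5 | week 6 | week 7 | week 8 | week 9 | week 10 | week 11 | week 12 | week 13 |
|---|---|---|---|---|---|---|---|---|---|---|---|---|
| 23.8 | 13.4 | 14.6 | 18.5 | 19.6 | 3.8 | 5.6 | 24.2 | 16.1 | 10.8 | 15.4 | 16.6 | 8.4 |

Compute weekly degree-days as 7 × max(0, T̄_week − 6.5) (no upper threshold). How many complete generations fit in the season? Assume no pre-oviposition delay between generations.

2 generations

Weekly DD (7 × max(0, T̄ − 6.5)): 121.1, 48.3, 56.7, 84.0, 91.7, 0.0, 0.0, 123.9, 67.2, 30.1, 62.3, 70.7, 13.3.
Season total = 769.3 DD.
Complete generations = ⌊769.3 / 264⌋ = 2.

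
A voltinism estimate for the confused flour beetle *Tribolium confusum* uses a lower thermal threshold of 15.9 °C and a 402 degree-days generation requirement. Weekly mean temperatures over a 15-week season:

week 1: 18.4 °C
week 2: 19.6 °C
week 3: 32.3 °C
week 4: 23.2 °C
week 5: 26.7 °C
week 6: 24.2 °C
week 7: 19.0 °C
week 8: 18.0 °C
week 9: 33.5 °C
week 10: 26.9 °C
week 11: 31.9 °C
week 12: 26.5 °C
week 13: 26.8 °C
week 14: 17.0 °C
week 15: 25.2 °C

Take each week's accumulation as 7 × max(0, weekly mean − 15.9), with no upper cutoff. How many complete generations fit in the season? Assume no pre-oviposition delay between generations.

2 generations

Weekly DD (7 × max(0, T̄ − 15.9)): 17.5, 25.9, 114.8, 51.1, 75.6, 58.1, 21.7, 14.7, 123.2, 77.0, 112.0, 74.2, 76.3, 7.7, 65.1.
Season total = 914.9 DD.
Complete generations = ⌊914.9 / 402⌋ = 2.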